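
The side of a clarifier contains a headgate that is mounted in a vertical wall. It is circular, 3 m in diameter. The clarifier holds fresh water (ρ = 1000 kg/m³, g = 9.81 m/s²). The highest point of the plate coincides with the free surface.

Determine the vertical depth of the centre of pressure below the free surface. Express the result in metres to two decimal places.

h_p = 1.88 m

γ = ρg = 1000 × 9.81 = 9810 N/m³ = 9.81 kN/m³.
The centroid is at the centre, 1.5 m below the top of the plate, so the centroid depth is h_c = 1.5 m.
A = π(1.5)² = 7.06858 m².
Resultant F = γ·h_c·A = 9.81 × 1.5 × 7.06858 = 104.014 kN.
I_c = πr⁴/4 = π × 1.5⁴/4 = 3.97608 m⁴.
Centre of pressure: y_p = y_c + I_c/(y_c·A) = 1.5 + 3.97608/(1.5 × 7.06858) = 1.5 + 0.375 = 1.875 m along the plane.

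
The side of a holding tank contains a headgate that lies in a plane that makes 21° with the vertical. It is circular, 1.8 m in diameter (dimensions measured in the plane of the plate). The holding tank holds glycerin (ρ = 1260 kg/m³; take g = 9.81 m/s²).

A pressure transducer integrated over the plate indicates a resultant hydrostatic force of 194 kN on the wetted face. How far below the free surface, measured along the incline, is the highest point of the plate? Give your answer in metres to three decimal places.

y_top ≈ 5.707 m

γ = ρg = 1260 × 9.81 / 1000 = 12.3606 kN/m³.
A = π(0.9)² = 2.54469 m².
From F = γ·h_c·A, the centroid depth is h_c = 194/(12.3606 × 2.54469) = 6.16776 m.
The plate makes 21° with the vertical, i.e. θ = 90° − 21° = 69° to the horizontal. Measuring y along the incline from the free-surface line, vertical depth h = y·sinθ with sinθ = 0.933580.
Along the incline, y_c = h_c/sinθ = 6.16776/0.933580 = 6.60657 m.
The centroid is at the centre, 0.9 m below the top of the plate, so the highest point sits at y_top = 6.60657 − 0.9 = 5.70657 m along the incline.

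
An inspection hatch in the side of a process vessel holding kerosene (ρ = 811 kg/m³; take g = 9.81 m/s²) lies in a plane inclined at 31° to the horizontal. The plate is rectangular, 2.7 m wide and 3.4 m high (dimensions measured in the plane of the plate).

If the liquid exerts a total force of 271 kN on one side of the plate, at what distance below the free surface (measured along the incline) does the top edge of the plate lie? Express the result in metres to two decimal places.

y_top ≈ 5.50 m

γ = ρg = 811 × 9.81 / 1000 = 7.95591 kN/m³.
A = 2.7 × 3.4 = 9.18 m².
From F = γ·h_c·A, the centroid depth is h_c = 271/(7.95591 × 9.18) = 3.71054 m.
Let θ = 31° be the plate's angle to the horizontal; measure y along the incline from where the plane meets the free surface. Vertical depth h = y·sinθ with sinθ = 0.515038.
Along the incline, y_c = h_c/sinθ = 3.71054/0.515038 = 7.2044 m.
The centroid lies 3.4/2 = 1.7 m below the top edge, so the top edge sits at y_top = 7.2044 − 1.7 = 5.5044 m along the incline.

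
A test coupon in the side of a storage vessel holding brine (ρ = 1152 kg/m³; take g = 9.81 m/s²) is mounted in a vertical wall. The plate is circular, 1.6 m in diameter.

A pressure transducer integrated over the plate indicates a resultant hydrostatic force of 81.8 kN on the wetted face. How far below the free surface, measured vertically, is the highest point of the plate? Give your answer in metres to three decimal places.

d_top ≈ 2.800 m

γ = ρg = 1152 × 9.81 / 1000 = 11.30112 kN/m³.
A = π(0.8)² = 2.01062 m².
From F = γ·h_c·A, the centroid depth is h_c = 81.8/(11.30112 × 2.01062) = 3.59999 m.
The centroid is at the centre, 0.8 m below the top of the plate, so the highest point sits at h_top = 3.59999 − 0.8 = 2.79999 m below the surface.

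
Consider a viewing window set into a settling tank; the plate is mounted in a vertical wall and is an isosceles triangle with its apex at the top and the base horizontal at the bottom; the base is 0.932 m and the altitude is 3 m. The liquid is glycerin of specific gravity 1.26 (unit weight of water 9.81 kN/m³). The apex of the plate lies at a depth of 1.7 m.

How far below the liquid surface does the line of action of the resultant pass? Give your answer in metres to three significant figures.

γ = 1.26 × 9.81 = 12.3606 kN/m³.
With the apex up, the centroid sits 2h/3 = 2 × 3/3 = 2 m below the apex, so the centroid depth is h_c = 1.7 + 2 = 3.7 m.
A = ½ × 0.932 × 3 = 1.398 m².
Resultant F = γ·h_c·A = 12.3606 × 3.7 × 1.398 = 63.9364 kN.
I_c = b·h³/36 = 0.932 × 3³/36 = 0.699 m⁴.
Centre of pressure: y_p = y_c + I_c/(y_c·A) = 3.7 + 0.699/(3.7 × 1.398) = 3.7 + 0.135135 = 3.83514 m along the plane.

h_p = 3.84 m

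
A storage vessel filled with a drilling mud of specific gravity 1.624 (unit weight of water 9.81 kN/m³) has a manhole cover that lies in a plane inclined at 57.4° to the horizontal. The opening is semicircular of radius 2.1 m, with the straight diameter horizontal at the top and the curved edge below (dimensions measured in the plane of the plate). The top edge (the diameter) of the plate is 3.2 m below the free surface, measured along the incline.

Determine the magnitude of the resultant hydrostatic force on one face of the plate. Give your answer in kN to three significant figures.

F ≈ 380 kN

γ = 1.624 × 9.81 = 15.93144 kN/m³.
Let θ = 57.4° be the plate's angle to the horizontal; measure y along the incline from where the plane meets the free surface. Vertical depth h = y·sinθ with sinθ = 0.842452.
The centroid of a semicircle lies 4r/(3π) = 0.891268 m from the diameter, here below the top edge, so y_c = 3.2 + 0.891268 = 4.09127 m and h_c = 4.09127 × 0.842452 = 3.4467 m.
A = πr²/2 = π × 2.1²/2 = 6.92721 m².
Resultant F = γ·h_c·A = 15.93144 × 3.4467 × 6.92721 = 380.379 kN.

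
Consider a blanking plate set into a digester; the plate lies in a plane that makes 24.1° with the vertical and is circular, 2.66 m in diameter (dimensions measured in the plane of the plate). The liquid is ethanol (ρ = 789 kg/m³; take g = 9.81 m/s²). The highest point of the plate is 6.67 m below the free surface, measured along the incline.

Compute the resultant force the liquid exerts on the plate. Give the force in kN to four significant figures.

F ≈ 314.1 kN

γ = ρg = 789 × 9.81 / 1000 = 7.74009 kN/m³.
The plate makes 24.1° with the vertical, i.e. θ = 90° − 24.1° = 65.9° to the horizontal. Measuring y along the incline from the free-surface line, vertical depth h = y·sinθ with sinθ = 0.912834.
The centroid is at the centre, 1.33 m below the top of the plate, so y_c = 6.67 + 1.33 = 8 m and h_c = 8 × 0.912834 = 7.30267 m.
A = π(1.33)² = 5.55716 m².
Resultant F = γ·h_c·A = 7.74009 × 7.30267 × 5.55716 = 314.109 kN.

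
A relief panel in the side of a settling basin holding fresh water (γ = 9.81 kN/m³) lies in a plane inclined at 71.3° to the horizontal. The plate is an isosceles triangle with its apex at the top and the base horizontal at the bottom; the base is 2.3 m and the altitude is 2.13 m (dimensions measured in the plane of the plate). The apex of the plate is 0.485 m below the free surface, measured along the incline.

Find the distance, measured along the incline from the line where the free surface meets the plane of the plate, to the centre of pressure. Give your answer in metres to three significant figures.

y_p = 2.04 m

γ = 9.81 kN/m³.
Let θ = 71.3° be the plate's angle to the horizontal; measure y along the incline from where the plane meets the free surface. Vertical depth h = y·sinθ with sinθ = 0.947210.
With the apex up, the centroid sits 2h/3 = 2 × 2.13/3 = 1.42 m below the apex, so y_c = 0.485 + 1.42 = 1.905 m and h_c = 1.905 × 0.947210 = 1.80444 m.
A = ½ × 2.3 × 2.13 = 2.4495 m².
Resultant F = γ·h_c·A = 9.81 × 1.80444 × 2.4495 = 43.36 kN.
I_c = b·h³/36 = 2.3 × 2.13³/36 = 0.617396 m⁴.
Centre of pressure: y_p = y_c + I_c/(y_c·A) = 1.905 + 0.617396/(1.905 × 2.4495) = 1.905 + 0.13231 = 2.03731 m along the plane.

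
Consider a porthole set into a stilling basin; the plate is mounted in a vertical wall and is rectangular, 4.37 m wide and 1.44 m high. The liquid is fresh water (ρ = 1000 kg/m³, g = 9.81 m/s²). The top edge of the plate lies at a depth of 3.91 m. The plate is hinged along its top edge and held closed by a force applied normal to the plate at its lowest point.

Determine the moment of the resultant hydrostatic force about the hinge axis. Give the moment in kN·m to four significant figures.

M ≈ 216.5 kN·m

γ = ρg = 1000 × 9.81 = 9810 N/m³ = 9.81 kN/m³.
The centroid lies 1.44/2 = 0.72 m below the top edge, so the centroid depth is h_c = 3.91 + 0.72 = 4.63 m.
A = 4.37 × 1.44 = 6.2928 m².
Resultant F = γ·h_c·A = 9.81 × 4.63 × 6.2928 = 285.821 kN.
I_c = b·h³/12 = 4.37 × 1.44³/12 = 1.0874 m⁴.
Centre of pressure: y_p = y_c + I_c/(y_c·A) = 4.63 + 1.0874/(4.63 × 6.2928) = 4.63 + 0.037322 = 4.66732 m along the plane.
The resultant acts 0.72 + 0.037322 = 0.757322 m (along the plate) below the hinge at the top edge, so the moment about the hinge is M = F × 0.757322 = 285.821 × 0.757322 = 216.459 kN·m.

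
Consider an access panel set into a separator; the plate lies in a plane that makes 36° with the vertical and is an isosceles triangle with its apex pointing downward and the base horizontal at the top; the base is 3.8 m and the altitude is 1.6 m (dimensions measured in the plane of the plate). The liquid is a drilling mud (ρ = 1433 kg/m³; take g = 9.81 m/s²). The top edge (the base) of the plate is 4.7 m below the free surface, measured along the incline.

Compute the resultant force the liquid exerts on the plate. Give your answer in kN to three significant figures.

γ = ρg = 1433 × 9.81 / 1000 = 14.05773 kN/m³.
The plate makes 36° with the vertical, i.e. θ = 90° − 36° = 54° to the horizontal. Measuring y along the incline from the free-surface line, vertical depth h = y·sinθ with sinθ = 0.809017.
With the apex down, the centroid sits h/3 = 1.6/3 = 0.533333 m below the base (the top edge), so y_c = 4.7 + 0.533333 = 5.23333 m and h_c = 5.23333 × 0.809017 = 4.23385 m.
A = ½ × 3.8 × 1.6 = 3.04 m².
Resultant F = γ·h_c·A = 14.05773 × 4.23385 × 3.04 = 180.936 kN.

F ≈ 181 kN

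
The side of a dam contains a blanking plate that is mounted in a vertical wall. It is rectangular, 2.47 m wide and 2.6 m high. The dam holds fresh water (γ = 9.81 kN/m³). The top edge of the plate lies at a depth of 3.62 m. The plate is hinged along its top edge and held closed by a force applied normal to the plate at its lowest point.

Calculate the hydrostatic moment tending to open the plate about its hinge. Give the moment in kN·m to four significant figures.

γ = 9.81 kN/m³.
The centroid lies 2.6/2 = 1.3 m below the top edge, so the centroid depth is h_c = 3.62 + 1.3 = 4.92 m.
A = 2.47 × 2.6 = 6.422 m².
Resultant F = γ·h_c·A = 9.81 × 4.92 × 6.422 = 309.959 kN.
I_c = b·h³/12 = 2.47 × 2.6³/12 = 3.61773 m⁴.
Centre of pressure: y_p = y_c + I_c/(y_c·A) = 4.92 + 3.61773/(4.92 × 6.422) = 4.92 + 0.114499 = 5.0345 m along the plane.
The resultant acts 1.3 + 0.114499 = 1.4145 m (along the plate) below the hinge at the top edge, so the moment about the hinge is M = F × 1.4145 = 309.959 × 1.4145 = 438.437 kN·m.

M ≈ 438.4 kN·m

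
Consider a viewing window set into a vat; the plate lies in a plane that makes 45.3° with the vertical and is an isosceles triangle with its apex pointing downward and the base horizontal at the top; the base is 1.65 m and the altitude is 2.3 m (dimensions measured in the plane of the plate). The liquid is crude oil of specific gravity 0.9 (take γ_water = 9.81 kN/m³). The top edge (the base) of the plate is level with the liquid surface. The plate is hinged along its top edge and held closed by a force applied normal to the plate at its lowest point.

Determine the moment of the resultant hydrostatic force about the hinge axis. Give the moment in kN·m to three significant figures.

γ = 0.9 × 9.81 = 8.829 kN/m³.
The plate makes 45.3° with the vertical, i.e. θ = 90° − 45.3° = 44.7° to the horizontal. Measuring y along the incline from the free-surface line, vertical depth h = y·sinθ with sinθ = 0.703395.
With the apex down, the centroid sits h/3 = 2.3/3 = 0.766667 m below the base (the top edge), so y_c = 0.766667 m and h_c = 0.766667 × 0.703395 = 0.53927 m.
A = ½ × 1.65 × 2.3 = 1.8975 m².
Resultant F = γ·h_c·A = 8.829 × 0.53927 × 1.8975 = 9.03441 kN.
I_c = b·h³/36 = 1.65 × 2.3³/36 = 0.557654 m⁴.
Centre of pressure: y_p = y_c + I_c/(y_c·A) = 0.766667 + 0.557654/(0.766667 × 1.8975) = 0.766667 + 0.383333 = 1.15 m along the plane.
The resultant acts 0.766667 + 0.383333 = 1.15 m (along the plate) below the hinge at the top edge, so the moment about the hinge is M = F × 1.15 = 9.03441 × 1.15 = 10.3896 kN·m.

M ≈ 10.4 kN·m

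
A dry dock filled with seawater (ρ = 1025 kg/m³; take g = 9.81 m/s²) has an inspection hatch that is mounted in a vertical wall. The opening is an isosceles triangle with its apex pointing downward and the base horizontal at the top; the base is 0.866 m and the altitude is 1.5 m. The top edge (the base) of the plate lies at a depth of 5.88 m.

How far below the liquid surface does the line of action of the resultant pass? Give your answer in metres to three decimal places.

h_p = 6.400 m

γ = ρg = 1025 × 9.81 / 1000 = 10.05525 kN/m³.
With the apex down, the centroid sits h/3 = 1.5/3 = 0.5 m below the base (the top edge), so the centroid depth is h_c = 5.88 + 0.5 = 6.38 m.
A = ½ × 0.866 × 1.5 = 0.6495 m².
Resultant F = γ·h_c·A = 10.05525 × 6.38 × 0.6495 = 41.667 kN.
I_c = b·h³/36 = 0.866 × 1.5³/36 = 0.0811875 m⁴.
Centre of pressure: y_p = y_c + I_c/(y_c·A) = 6.38 + 0.0811875/(6.38 × 0.6495) = 6.38 + 0.0195925 = 6.39959 m along the plane.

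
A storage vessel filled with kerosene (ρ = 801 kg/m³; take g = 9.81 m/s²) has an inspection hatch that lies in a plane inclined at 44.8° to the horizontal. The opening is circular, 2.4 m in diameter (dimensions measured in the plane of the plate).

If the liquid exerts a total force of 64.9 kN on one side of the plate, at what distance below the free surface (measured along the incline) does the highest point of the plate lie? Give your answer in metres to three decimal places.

y_top ≈ 1.391 m

γ = ρg = 801 × 9.81 / 1000 = 7.85781 kN/m³.
A = π(1.2)² = 4.52389 m².
From F = γ·h_c·A, the centroid depth is h_c = 64.9/(7.85781 × 4.52389) = 1.82571 m.
Let θ = 44.8° be the plate's angle to the horizontal; measure y along the incline from where the plane meets the free surface. Vertical depth h = y·sinθ with sinθ = 0.704634.
Along the incline, y_c = h_c/sinθ = 1.82571/0.704634 = 2.591 m.
The centroid is at the centre, 1.2 m below the top of the plate, so the highest point sits at y_top = 2.591 − 1.2 = 1.391 m along the incline.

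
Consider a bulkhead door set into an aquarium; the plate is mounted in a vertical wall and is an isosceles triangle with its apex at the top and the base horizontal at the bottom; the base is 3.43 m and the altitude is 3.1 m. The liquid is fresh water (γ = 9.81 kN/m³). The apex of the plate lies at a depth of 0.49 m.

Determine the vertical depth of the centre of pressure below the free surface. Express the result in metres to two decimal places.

h_p = 2.77 m

γ = 9.81 kN/m³.
With the apex up, the centroid sits 2h/3 = 2 × 3.1/3 = 2.06667 m below the apex, so the centroid depth is h_c = 0.49 + 2.06667 = 2.55667 m.
A = ½ × 3.43 × 3.1 = 5.3165 m².
Resultant F = γ·h_c·A = 9.81 × 2.55667 × 5.3165 = 133.343 kN.
I_c = b·h³/36 = 3.43 × 3.1³/36 = 2.83842 m⁴.
Centre of pressure: y_p = y_c + I_c/(y_c·A) = 2.55667 + 2.83842/(2.55667 × 5.3165) = 2.55667 + 0.208822 = 2.76549 m along the plane.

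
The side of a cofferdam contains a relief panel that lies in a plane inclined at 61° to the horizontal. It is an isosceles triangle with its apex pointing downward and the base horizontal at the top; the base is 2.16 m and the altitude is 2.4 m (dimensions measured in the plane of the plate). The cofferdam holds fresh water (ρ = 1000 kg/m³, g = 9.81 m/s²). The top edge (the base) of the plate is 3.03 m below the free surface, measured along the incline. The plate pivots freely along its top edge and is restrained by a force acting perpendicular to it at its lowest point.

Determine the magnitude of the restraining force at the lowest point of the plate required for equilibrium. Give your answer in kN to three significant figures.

P ≈ 31.4 kN

γ = ρg = 1000 × 9.81 = 9810 N/m³ = 9.81 kN/m³.
Let θ = 61° be the plate's angle to the horizontal; measure y along the incline from where the plane meets the free surface. Vertical depth h = y·sinθ with sinθ = 0.874620.
With the apex down, the centroid sits h/3 = 2.4/3 = 0.8 m below the base (the top edge), so y_c = 3.03 + 0.8 = 3.83 m and h_c = 3.83 × 0.874620 = 3.34979 m.
A = ½ × 2.16 × 2.4 = 2.592 m².
Resultant F = γ·h_c·A = 9.81 × 3.34979 × 2.592 = 85.1769 kN.
I_c = b·h³/36 = 2.16 × 2.4³/36 = 0.82944 m⁴.
Centre of pressure: y_p = y_c + I_c/(y_c·A) = 3.83 + 0.82944/(3.83 × 2.592) = 3.83 + 0.0835509 = 3.91355 m along the plane.
The resultant acts 0.8 + 0.0835509 = 0.883551 m (along the plate) below the hinge at the top edge, so the moment about the hinge is M = F × 0.883551 = 85.1769 × 0.883551 = 75.2581 kN·m.
A normal force at the bottom, 2.4 m from the hinge, must supply this moment: P = 75.2581/2.4 = 31.3575 kN.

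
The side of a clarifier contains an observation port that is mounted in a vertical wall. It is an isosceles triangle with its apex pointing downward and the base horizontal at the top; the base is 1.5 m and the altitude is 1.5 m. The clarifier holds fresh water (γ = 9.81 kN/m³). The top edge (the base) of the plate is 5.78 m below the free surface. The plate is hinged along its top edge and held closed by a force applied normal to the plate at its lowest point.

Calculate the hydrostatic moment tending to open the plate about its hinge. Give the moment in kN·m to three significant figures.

γ = 9.81 kN/m³.
With the apex down, the centroid sits h/3 = 1.5/3 = 0.5 m below the base (the top edge), so the centroid depth is h_c = 5.78 + 0.5 = 6.28 m.
A = ½ × 1.5 × 1.5 = 1.125 m².
Resultant F = γ·h_c·A = 9.81 × 6.28 × 1.125 = 69.3077 kN.
I_c = b·h³/36 = 1.5 × 1.5³/36 = 0.140625 m⁴.
Centre of pressure: y_p = y_c + I_c/(y_c·A) = 6.28 + 0.140625/(6.28 × 1.125) = 6.28 + 0.0199045 = 6.2999 m along the plane.
The resultant acts 0.5 + 0.0199045 = 0.519904 m (along the plate) below the hinge at the top edge, so the moment about the hinge is M = F × 0.519904 = 69.3077 × 0.519904 = 36.0334 kN·m.

M ≈ 36.0 kN·m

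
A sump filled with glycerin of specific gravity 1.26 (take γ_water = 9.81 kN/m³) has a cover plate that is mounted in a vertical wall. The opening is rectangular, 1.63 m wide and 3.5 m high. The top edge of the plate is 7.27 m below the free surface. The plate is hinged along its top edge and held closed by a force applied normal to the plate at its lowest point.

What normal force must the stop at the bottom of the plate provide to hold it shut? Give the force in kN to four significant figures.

P ≈ 338.6 kN

γ = 1.26 × 9.81 = 12.3606 kN/m³.
The centroid lies 3.5/2 = 1.75 m below the top edge, so the centroid depth is h_c = 7.27 + 1.75 = 9.02 m.
A = 1.63 × 3.5 = 5.705 m².
Resultant F = γ·h_c·A = 12.3606 × 9.02 × 5.705 = 636.065 kN.
I_c = b·h³/12 = 1.63 × 3.5³/12 = 5.82385 m⁴.
Centre of pressure: y_p = y_c + I_c/(y_c·A) = 9.02 + 5.82385/(9.02 × 5.705) = 9.02 + 0.113174 = 9.13317 m along the plane.
The resultant acts 1.75 + 0.113174 = 1.86317 m (along the plate) below the hinge at the top edge, so the moment about the hinge is M = F × 1.86317 = 636.065 × 1.86317 = 1185.1 kN·m.
A normal force at the bottom, 3.5 m from the hinge, must supply this moment: P = 1185.1/3.5 = 338.6 kN.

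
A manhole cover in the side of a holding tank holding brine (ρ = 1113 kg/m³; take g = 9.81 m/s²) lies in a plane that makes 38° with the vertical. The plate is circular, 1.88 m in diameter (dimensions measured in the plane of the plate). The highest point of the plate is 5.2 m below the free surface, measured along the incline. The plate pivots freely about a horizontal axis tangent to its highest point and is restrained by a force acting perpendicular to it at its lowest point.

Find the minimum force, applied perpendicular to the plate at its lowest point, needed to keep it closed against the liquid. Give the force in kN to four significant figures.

P ≈ 76.13 kN

γ = ρg = 1113 × 9.81 / 1000 = 10.91853 kN/m³.
The plate makes 38° with the vertical, i.e. θ = 90° − 38° = 52° to the horizontal. Measuring y along the incline from the free-surface line, vertical depth h = y·sinθ with sinθ = 0.788011.
The centroid is at the centre, 0.94 m below the top of the plate, so y_c = 5.2 + 0.94 = 6.14 m and h_c = 6.14 × 0.788011 = 4.83839 m.
A = π(0.94)² = 2.77591 m².
Resultant F = γ·h_c·A = 10.91853 × 4.83839 × 2.77591 = 146.646 kN.
I_c = πr⁴/4 = π × 0.94⁴/4 = 0.613199 m⁴.
Centre of pressure: y_p = y_c + I_c/(y_c·A) = 6.14 + 0.613199/(6.14 × 2.77591) = 6.14 + 0.0359772 = 6.17598 m along the plane.
The resultant acts 0.94 + 0.0359772 = 0.975977 m (along the plate) below the hinge at the top edge, so the moment about the hinge is M = F × 0.975977 = 146.646 × 0.975977 = 143.123 kN·m.
A normal force at the bottom, 1.88 m from the hinge, must supply this moment: P = 143.123/1.88 = 76.1293 kN.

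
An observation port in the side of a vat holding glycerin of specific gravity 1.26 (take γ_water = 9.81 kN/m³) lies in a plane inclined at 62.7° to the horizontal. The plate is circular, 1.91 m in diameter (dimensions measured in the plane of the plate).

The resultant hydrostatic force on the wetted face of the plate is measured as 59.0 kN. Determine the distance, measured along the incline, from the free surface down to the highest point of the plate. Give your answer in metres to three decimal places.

y_top ≈ 0.920 m

γ = 1.26 × 9.81 = 12.3606 kN/m³.
A = π(0.955)² = 2.86521 m².
From F = γ·h_c·A, the centroid depth is h_c = 59.0/(12.3606 × 2.86521) = 1.66593 m.
Let θ = 62.7° be the plate's angle to the horizontal; measure y along the incline from where the plane meets the free surface. Vertical depth h = y·sinθ with sinθ = 0.888617.
Along the incline, y_c = h_c/sinθ = 1.66593/0.888617 = 1.87474 m.
The centroid is at the centre, 0.955 m below the top of the plate, so the highest point sits at y_top = 1.87474 − 0.955 = 0.91974 m along the incline.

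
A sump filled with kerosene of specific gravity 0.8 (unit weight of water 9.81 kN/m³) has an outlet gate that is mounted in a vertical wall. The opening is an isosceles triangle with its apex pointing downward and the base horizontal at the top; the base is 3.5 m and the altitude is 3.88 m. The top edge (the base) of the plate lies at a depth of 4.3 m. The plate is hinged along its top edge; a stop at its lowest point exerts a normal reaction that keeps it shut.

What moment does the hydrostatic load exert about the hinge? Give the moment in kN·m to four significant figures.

γ = 0.8 × 9.81 = 7.848 kN/m³.
With the apex down, the centroid sits h/3 = 3.88/3 = 1.29333 m below the base (the top edge), so the centroid depth is h_c = 4.3 + 1.29333 = 5.59333 m.
A = ½ × 3.5 × 3.88 = 6.79 m².
Resultant F = γ·h_c·A = 7.848 × 5.59333 × 6.79 = 298.057 kN.
I_c = b·h³/36 = 3.5 × 3.88³/36 = 5.67885 m⁴.
Centre of pressure: y_p = y_c + I_c/(y_c·A) = 5.59333 + 5.67885/(5.59333 × 6.79) = 5.59333 + 0.149527 = 5.74286 m along the plane.
The resultant acts 1.29333 + 0.149527 = 1.44286 m (along the plate) below the hinge at the top edge, so the moment about the hinge is M = F × 1.44286 = 298.057 × 1.44286 = 430.055 kN·m.

M ≈ 430.1 kN·m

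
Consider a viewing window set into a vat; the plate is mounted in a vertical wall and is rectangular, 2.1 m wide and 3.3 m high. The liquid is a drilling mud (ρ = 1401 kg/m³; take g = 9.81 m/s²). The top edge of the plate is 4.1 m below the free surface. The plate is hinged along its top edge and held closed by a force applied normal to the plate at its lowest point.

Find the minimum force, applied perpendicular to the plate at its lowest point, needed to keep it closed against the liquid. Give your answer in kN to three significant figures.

γ = ρg = 1401 × 9.81 / 1000 = 13.74381 kN/m³.
The centroid lies 3.3/2 = 1.65 m below the top edge, so the centroid depth is h_c = 4.1 + 1.65 = 5.75 m.
A = 2.1 × 3.3 = 6.93 m².
Resultant F = γ·h_c·A = 13.74381 × 5.75 × 6.93 = 547.656 kN.
I_c = b·h³/12 = 2.1 × 3.3³/12 = 6.28897 m⁴.
Centre of pressure: y_p = y_c + I_c/(y_c·A) = 5.75 + 6.28897/(5.75 × 6.93) = 5.75 + 0.157826 = 5.90783 m along the plane.
The resultant acts 1.65 + 0.157826 = 1.80783 m (along the plate) below the hinge at the top edge, so the moment about the hinge is M = F × 1.80783 = 547.656 × 1.80783 = 990.069 kN·m.
A normal force at the bottom, 3.3 m from the hinge, must supply this moment: P = 990.069/3.3 = 300.021 kN.

P ≈ 300 kN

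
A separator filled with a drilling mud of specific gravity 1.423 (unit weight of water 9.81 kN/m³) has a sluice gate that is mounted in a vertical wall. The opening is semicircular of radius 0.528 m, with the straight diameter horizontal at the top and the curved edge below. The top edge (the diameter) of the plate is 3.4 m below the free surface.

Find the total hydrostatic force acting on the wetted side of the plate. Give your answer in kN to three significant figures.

F ≈ 22.2 kN

γ = 1.423 × 9.81 = 13.95963 kN/m³.
The centroid of a semicircle lies 4r/(3π) = 0.22409 m from the diameter, here below the top edge, so the centroid depth is h_c = 3.4 + 0.22409 = 3.62409 m.
A = πr²/2 = π × 0.528²/2 = 0.437913 m².
Resultant F = γ·h_c·A = 13.95963 × 3.62409 × 0.437913 = 22.1544 kN.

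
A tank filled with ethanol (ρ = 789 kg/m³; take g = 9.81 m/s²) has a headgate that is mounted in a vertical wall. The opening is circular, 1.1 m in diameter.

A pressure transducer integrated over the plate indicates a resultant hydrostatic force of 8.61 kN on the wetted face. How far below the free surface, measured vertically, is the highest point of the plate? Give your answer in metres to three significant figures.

γ = ρg = 789 × 9.81 / 1000 = 7.74009 kN/m³.
A = π(0.55)² = 0.950332 m².
From F = γ·h_c·A, the centroid depth is h_c = 8.61/(7.74009 × 0.950332) = 1.17053 m.
The centroid is at the centre, 0.55 m below the top of the plate, so the highest point sits at h_top = 1.17053 − 0.55 = 0.62053 m below the surface.

d_top ≈ 0.621 m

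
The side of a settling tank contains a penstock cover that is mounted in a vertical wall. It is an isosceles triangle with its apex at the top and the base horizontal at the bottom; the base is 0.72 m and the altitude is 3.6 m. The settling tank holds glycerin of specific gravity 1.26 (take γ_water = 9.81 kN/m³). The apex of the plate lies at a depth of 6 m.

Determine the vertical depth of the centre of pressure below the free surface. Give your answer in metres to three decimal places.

h_p = 8.486 m

γ = 1.26 × 9.81 = 12.3606 kN/m³.
With the apex up, the centroid sits 2h/3 = 2 × 3.6/3 = 2.4 m below the apex, so the centroid depth is h_c = 6 + 2.4 = 8.4 m.
A = ½ × 0.72 × 3.6 = 1.296 m².
Resultant F = γ·h_c·A = 12.3606 × 8.4 × 1.296 = 134.562 kN.
I_c = b·h³/36 = 0.72 × 3.6³/36 = 0.93312 m⁴.
Centre of pressure: y_p = y_c + I_c/(y_c·A) = 8.4 + 0.93312/(8.4 × 1.296) = 8.4 + 0.0857143 = 8.48571 m along the plane.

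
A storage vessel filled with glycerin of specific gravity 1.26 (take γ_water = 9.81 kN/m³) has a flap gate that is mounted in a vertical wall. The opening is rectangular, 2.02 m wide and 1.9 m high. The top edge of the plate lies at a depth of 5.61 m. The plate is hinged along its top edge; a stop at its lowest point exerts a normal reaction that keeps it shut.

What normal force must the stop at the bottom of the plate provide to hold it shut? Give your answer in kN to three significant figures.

P ≈ 163 kN

γ = 1.26 × 9.81 = 12.3606 kN/m³.
The centroid lies 1.9/2 = 0.95 m below the top edge, so the centroid depth is h_c = 5.61 + 0.95 = 6.56 m.
A = 2.02 × 1.9 = 3.838 m².
Resultant F = γ·h_c·A = 12.3606 × 6.56 × 3.838 = 311.206 kN.
I_c = b·h³/12 = 2.02 × 1.9³/12 = 1.1546 m⁴.
Centre of pressure: y_p = y_c + I_c/(y_c·A) = 6.56 + 1.1546/(6.56 × 3.838) = 6.56 + 0.0458588 = 6.60586 m along the plane.
The resultant acts 0.95 + 0.0458588 = 0.995859 m (along the plate) below the hinge at the top edge, so the moment about the hinge is M = F × 0.995859 = 311.206 × 0.995859 = 309.917 kN·m.
A normal force at the bottom, 1.9 m from the hinge, must supply this moment: P = 309.917/1.9 = 163.114 kN.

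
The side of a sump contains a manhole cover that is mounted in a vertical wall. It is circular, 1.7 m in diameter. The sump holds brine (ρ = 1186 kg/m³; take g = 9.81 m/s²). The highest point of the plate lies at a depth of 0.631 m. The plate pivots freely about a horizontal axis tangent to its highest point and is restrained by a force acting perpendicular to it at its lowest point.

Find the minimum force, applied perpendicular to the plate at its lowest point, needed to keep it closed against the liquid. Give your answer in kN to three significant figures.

P ≈ 22.4 kN

γ = ρg = 1186 × 9.81 / 1000 = 11.63466 kN/m³.
The centroid is at the centre, 0.85 m below the top of the plate, so the centroid depth is h_c = 0.631 + 0.85 = 1.481 m.
A = π(0.85)² = 2.2698 m².
Resultant F = γ·h_c·A = 11.63466 × 1.481 × 2.2698 = 39.1108 kN.
I_c = πr⁴/4 = π × 0.85⁴/4 = 0.409983 m⁴.
Centre of pressure: y_p = y_c + I_c/(y_c·A) = 1.481 + 0.409983/(1.481 × 2.2698) = 1.481 + 0.121962 = 1.60296 m along the plane.
The resultant acts 0.85 + 0.121962 = 0.971962 m (along the plate) below the hinge at the top edge, so the moment about the hinge is M = F × 0.971962 = 39.1108 × 0.971962 = 38.0142 kN·m.
A normal force at the bottom, 1.7 m from the hinge, must supply this moment: P = 38.0142/1.7 = 22.3613 kN.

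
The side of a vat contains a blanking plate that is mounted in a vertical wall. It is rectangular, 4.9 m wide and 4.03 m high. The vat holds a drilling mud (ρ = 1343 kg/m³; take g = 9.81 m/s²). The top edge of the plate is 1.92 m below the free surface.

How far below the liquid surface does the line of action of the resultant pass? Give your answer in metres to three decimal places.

h_p = 4.279 m

γ = ρg = 1343 × 9.81 / 1000 = 13.17483 kN/m³.
The centroid lies 4.03/2 = 2.015 m below the top edge, so the centroid depth is h_c = 1.92 + 2.015 = 3.935 m.
A = 4.9 × 4.03 = 19.747 m².
Resultant F = γ·h_c·A = 13.17483 × 3.935 × 19.747 = 1023.74 kN.
I_c = b·h³/12 = 4.9 × 4.03³/12 = 26.7258 m⁴.
Centre of pressure: y_p = y_c + I_c/(y_c·A) = 3.935 + 26.7258/(3.935 × 19.747) = 3.935 + 0.343942 = 4.27894 m along the plane.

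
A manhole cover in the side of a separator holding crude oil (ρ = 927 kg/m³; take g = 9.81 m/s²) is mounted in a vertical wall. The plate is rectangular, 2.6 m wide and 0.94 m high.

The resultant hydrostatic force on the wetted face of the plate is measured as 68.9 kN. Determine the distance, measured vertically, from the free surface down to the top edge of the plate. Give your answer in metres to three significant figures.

γ = ρg = 927 × 9.81 / 1000 = 9.09387 kN/m³.
A = 2.6 × 0.94 = 2.444 m².
From F = γ·h_c·A, the centroid depth is h_c = 68.9/(9.09387 × 2.444) = 3.10005 m.
The centroid lies 0.94/2 = 0.47 m below the top edge, so the top edge sits at h_top = 3.10005 − 0.47 = 2.63005 m below the surface.

d_top ≈ 2.63 m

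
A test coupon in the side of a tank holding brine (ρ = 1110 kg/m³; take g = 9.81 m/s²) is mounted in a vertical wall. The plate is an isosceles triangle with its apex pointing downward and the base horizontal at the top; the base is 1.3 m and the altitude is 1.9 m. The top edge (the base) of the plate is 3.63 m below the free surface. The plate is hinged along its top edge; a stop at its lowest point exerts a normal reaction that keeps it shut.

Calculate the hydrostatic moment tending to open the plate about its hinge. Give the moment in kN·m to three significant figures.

M ≈ 39.0 kN·m

γ = ρg = 1110 × 9.81 / 1000 = 10.8891 kN/m³.
With the apex down, the centroid sits h/3 = 1.9/3 = 0.633333 m below the base (the top edge), so the centroid depth is h_c = 3.63 + 0.633333 = 4.26333 m.
A = ½ × 1.3 × 1.9 = 1.235 m².
Resultant F = γ·h_c·A = 10.8891 × 4.26333 × 1.235 = 57.3334 kN.
I_c = b·h³/36 = 1.3 × 1.9³/36 = 0.247686 m⁴.
Centre of pressure: y_p = y_c + I_c/(y_c·A) = 4.26333 + 0.247686/(4.26333 × 1.235) = 4.26333 + 0.047042 = 4.31037 m along the plane.
The resultant acts 0.633333 + 0.047042 = 0.680375 m (along the plate) below the hinge at the top edge, so the moment about the hinge is M = F × 0.680375 = 57.3334 × 0.680375 = 39.0082 kN·m.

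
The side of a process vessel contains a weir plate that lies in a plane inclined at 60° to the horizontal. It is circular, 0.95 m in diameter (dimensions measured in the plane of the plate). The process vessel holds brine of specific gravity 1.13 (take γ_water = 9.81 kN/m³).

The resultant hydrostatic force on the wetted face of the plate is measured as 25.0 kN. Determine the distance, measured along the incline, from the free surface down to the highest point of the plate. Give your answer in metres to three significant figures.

γ = 1.13 × 9.81 = 11.0853 kN/m³.
A = π(0.475)² = 0.708822 m².
From F = γ·h_c·A, the centroid depth is h_c = 25.0/(11.0853 × 0.708822) = 3.18167 m.
Let θ = 60° be the plate's angle to the horizontal; measure y along the incline from where the plane meets the free surface. Vertical depth h = y·sinθ with sinθ = 0.866025.
Along the incline, y_c = h_c/sinθ = 3.18167/0.866025 = 3.67388 m.
The centroid is at the centre, 0.475 m below the top of the plate, so the highest point sits at y_top = 3.67388 − 0.475 = 3.19888 m along the incline.

y_top ≈ 3.20 m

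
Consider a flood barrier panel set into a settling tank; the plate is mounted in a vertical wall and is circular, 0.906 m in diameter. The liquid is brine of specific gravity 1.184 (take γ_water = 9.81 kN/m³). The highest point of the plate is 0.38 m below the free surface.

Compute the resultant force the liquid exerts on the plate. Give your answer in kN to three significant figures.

F ≈ 6.24 kN

γ = 1.184 × 9.81 = 11.61504 kN/m³.
The centroid is at the centre, 0.453 m below the top of the plate, so the centroid depth is h_c = 0.38 + 0.453 = 0.833 m.
A = π(0.453)² = 0.644683 m².
Resultant F = γ·h_c·A = 11.61504 × 0.833 × 0.644683 = 6.23752 kN.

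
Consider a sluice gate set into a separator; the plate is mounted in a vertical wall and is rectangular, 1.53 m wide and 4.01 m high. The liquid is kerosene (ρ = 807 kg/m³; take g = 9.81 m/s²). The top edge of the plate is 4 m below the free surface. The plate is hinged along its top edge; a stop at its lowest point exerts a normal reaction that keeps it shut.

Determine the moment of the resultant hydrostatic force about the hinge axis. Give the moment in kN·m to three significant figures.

γ = ρg = 807 × 9.81 / 1000 = 7.91667 kN/m³.
The centroid lies 4.01/2 = 2.005 m below the top edge, so the centroid depth is h_c = 4 + 2.005 = 6.005 m.
A = 1.53 × 4.01 = 6.1353 m².
Resultant F = γ·h_c·A = 7.91667 × 6.005 × 6.1353 = 291.67 kN.
I_c = b·h³/12 = 1.53 × 4.01³/12 = 8.22135 m⁴.
Centre of pressure: y_p = y_c + I_c/(y_c·A) = 6.005 + 8.22135/(6.005 × 6.1353) = 6.005 + 0.223149 = 6.22815 m along the plane.
The resultant acts 2.005 + 0.223149 = 2.22815 m (along the plate) below the hinge at the top edge, so the moment about the hinge is M = F × 2.22815 = 291.67 × 2.22815 = 649.885 kN·m.

M ≈ 650 kN·m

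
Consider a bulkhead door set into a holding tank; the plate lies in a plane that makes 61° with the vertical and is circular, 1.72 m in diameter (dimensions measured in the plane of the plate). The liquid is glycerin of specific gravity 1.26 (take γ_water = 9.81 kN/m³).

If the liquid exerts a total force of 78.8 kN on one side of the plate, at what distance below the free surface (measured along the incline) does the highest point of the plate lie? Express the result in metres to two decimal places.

γ = 1.26 × 9.81 = 12.3606 kN/m³.
A = π(0.86)² = 2.32352 m².
From F = γ·h_c·A, the centroid depth is h_c = 78.8/(12.3606 × 2.32352) = 2.74372 m.
The plate makes 61° with the vertical, i.e. θ = 90° − 61° = 29° to the horizontal. Measuring y along the incline from the free-surface line, vertical depth h = y·sinθ with sinθ = 0.484810.
Along the incline, y_c = h_c/sinθ = 2.74372/0.484810 = 5.65937 m.
The centroid is at the centre, 0.86 m below the top of the plate, so the highest point sits at y_top = 5.65937 − 0.86 = 4.79937 m along the incline.

y_top ≈ 4.80 m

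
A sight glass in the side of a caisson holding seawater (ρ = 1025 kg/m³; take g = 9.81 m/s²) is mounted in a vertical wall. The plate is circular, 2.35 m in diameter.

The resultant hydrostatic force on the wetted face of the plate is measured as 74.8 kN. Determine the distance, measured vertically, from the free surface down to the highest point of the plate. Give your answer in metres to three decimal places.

d_top ≈ 0.540 m

γ = ρg = 1025 × 9.81 / 1000 = 10.05525 kN/m³.
A = π(1.175)² = 4.33736 m².
From F = γ·h_c·A, the centroid depth is h_c = 74.8/(10.05525 × 4.33736) = 1.71508 m.
The centroid is at the centre, 1.175 m below the top of the plate, so the highest point sits at h_top = 1.71508 − 1.175 = 0.54008 m below the surface.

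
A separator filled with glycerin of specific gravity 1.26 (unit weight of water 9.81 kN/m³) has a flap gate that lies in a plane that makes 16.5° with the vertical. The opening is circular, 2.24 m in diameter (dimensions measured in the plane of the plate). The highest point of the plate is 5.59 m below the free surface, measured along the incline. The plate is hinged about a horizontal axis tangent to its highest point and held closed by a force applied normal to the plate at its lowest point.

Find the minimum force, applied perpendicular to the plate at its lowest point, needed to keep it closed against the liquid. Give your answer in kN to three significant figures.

P ≈ 163 kN

γ = 1.26 × 9.81 = 12.3606 kN/m³.
The plate makes 16.5° with the vertical, i.e. θ = 90° − 16.5° = 73.5° to the horizontal. Measuring y along the incline from the free-surface line, vertical depth h = y·sinθ with sinθ = 0.958820.
The centroid is at the centre, 1.12 m below the top of the plate, so y_c = 5.59 + 1.12 = 6.71 m and h_c = 6.71 × 0.958820 = 6.43368 m.
A = π(1.12)² = 3.94081 m².
Resultant F = γ·h_c·A = 12.3606 × 6.43368 × 3.94081 = 313.39 kN.
I_c = πr⁴/4 = π × 1.12⁴/4 = 1.23584 m⁴.
Centre of pressure: y_p = y_c + I_c/(y_c·A) = 6.71 + 1.23584/(6.71 × 3.94081) = 6.71 + 0.0467363 = 6.75674 m along the plane.
The resultant acts 1.12 + 0.0467363 = 1.16674 m (along the plate) below the hinge at the top edge, so the moment about the hinge is M = F × 1.16674 = 313.39 × 1.16674 = 365.645 kN·m.
A normal force at the bottom, 2.24 m from the hinge, must supply this moment: P = 365.645/2.24 = 163.234 kN.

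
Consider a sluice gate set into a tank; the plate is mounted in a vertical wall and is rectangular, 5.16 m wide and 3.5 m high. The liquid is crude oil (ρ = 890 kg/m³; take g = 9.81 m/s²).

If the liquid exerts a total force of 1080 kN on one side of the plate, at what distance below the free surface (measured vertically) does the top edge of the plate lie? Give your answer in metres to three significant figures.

d_top ≈ 5.10 m

γ = ρg = 890 × 9.81 / 1000 = 8.7309 kN/m³.
A = 5.16 × 3.5 = 18.06 m².
From F = γ·h_c·A, the centroid depth is h_c = 1080/(8.7309 × 18.06) = 6.84931 m.
The centroid lies 3.5/2 = 1.75 m below the top edge, so the top edge sits at h_top = 6.84931 − 1.75 = 5.09931 m below the surface.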